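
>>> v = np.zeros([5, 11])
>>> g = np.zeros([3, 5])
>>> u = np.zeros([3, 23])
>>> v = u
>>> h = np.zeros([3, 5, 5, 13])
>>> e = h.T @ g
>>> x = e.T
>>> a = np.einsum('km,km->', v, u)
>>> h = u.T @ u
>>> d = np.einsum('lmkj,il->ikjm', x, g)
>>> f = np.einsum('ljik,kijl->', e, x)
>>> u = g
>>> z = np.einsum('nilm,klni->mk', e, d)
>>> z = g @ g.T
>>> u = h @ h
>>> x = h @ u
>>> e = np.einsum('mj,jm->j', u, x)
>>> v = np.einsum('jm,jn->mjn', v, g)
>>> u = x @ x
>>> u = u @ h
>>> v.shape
(23, 3, 5)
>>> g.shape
(3, 5)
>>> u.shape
(23, 23)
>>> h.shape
(23, 23)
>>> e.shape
(23,)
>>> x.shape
(23, 23)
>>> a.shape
()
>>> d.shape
(3, 5, 13, 5)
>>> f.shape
()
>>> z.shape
(3, 3)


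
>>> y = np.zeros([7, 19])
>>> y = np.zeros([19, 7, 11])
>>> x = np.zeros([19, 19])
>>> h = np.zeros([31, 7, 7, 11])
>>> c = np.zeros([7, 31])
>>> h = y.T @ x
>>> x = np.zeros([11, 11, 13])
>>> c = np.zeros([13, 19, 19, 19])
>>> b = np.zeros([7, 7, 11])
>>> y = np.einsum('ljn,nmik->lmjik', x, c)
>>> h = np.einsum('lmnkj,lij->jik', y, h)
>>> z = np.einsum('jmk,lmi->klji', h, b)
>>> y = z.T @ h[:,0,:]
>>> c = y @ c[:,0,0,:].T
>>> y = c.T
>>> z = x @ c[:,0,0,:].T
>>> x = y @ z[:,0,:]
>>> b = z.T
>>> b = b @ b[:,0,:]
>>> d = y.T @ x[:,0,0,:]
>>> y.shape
(13, 7, 19, 11)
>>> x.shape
(13, 7, 19, 11)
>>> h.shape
(19, 7, 19)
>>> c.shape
(11, 19, 7, 13)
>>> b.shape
(11, 11, 11)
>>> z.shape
(11, 11, 11)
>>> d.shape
(11, 19, 7, 11)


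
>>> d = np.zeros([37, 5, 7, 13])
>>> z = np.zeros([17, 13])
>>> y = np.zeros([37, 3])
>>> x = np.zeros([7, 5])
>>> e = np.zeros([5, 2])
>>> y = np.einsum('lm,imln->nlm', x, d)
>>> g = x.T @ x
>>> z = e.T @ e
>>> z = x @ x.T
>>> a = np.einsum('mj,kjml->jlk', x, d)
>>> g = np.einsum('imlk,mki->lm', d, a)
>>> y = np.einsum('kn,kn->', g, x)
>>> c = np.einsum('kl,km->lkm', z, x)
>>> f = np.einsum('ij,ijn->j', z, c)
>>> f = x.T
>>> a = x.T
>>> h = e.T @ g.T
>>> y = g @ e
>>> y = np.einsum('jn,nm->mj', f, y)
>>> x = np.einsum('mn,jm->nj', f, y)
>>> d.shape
(37, 5, 7, 13)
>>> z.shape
(7, 7)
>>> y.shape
(2, 5)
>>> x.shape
(7, 2)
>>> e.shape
(5, 2)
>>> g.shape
(7, 5)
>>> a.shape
(5, 7)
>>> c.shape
(7, 7, 5)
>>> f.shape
(5, 7)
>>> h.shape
(2, 7)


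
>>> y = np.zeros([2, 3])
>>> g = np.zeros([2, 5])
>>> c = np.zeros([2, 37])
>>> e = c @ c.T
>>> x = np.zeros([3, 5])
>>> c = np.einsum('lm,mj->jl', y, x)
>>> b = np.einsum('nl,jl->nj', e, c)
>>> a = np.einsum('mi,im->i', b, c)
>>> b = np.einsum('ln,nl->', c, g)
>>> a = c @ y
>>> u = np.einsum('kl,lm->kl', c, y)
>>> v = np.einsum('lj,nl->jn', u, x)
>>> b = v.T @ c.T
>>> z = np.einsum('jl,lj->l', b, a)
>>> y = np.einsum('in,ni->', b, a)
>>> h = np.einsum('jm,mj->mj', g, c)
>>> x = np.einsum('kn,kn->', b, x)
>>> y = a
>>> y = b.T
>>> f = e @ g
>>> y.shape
(5, 3)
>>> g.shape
(2, 5)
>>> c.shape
(5, 2)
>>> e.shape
(2, 2)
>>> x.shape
()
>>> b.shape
(3, 5)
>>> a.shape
(5, 3)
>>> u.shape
(5, 2)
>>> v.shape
(2, 3)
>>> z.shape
(5,)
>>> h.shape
(5, 2)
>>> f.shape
(2, 5)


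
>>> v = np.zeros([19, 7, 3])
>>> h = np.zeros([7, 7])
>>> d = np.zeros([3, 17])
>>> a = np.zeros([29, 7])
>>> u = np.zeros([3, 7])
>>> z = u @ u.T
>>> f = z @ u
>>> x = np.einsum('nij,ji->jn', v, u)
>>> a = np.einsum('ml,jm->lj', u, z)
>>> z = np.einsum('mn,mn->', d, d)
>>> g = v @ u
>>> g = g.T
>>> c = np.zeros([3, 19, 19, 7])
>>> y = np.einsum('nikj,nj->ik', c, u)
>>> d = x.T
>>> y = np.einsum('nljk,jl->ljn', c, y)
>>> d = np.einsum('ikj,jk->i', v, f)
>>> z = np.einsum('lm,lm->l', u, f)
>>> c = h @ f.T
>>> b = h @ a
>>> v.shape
(19, 7, 3)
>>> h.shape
(7, 7)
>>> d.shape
(19,)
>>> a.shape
(7, 3)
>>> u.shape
(3, 7)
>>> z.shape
(3,)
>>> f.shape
(3, 7)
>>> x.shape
(3, 19)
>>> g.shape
(7, 7, 19)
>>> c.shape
(7, 3)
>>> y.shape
(19, 19, 3)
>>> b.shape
(7, 3)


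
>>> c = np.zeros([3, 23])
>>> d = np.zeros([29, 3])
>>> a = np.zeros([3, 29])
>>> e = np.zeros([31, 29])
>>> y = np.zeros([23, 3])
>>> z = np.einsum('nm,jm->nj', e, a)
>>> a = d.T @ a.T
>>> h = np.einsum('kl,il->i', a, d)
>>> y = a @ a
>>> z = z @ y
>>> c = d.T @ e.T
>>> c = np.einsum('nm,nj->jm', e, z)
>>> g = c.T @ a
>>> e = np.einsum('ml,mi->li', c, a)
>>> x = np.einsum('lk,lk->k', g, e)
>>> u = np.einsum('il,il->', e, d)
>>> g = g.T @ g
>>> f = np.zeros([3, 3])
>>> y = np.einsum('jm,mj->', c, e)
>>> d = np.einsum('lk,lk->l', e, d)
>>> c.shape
(3, 29)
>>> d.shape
(29,)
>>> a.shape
(3, 3)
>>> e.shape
(29, 3)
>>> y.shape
()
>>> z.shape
(31, 3)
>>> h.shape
(29,)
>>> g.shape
(3, 3)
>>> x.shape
(3,)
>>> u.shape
()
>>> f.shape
(3, 3)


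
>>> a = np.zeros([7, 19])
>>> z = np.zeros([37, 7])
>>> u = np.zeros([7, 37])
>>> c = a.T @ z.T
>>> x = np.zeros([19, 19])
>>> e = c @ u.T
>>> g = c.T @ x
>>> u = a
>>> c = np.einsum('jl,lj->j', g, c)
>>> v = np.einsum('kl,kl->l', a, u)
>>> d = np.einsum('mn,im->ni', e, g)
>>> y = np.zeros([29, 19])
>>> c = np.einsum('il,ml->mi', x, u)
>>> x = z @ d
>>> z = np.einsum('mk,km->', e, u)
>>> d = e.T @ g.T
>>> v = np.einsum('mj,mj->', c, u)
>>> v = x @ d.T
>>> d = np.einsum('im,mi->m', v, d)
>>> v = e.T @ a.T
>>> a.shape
(7, 19)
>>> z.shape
()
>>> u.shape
(7, 19)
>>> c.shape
(7, 19)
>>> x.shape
(37, 37)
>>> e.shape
(19, 7)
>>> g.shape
(37, 19)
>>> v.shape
(7, 7)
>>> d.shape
(7,)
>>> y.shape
(29, 19)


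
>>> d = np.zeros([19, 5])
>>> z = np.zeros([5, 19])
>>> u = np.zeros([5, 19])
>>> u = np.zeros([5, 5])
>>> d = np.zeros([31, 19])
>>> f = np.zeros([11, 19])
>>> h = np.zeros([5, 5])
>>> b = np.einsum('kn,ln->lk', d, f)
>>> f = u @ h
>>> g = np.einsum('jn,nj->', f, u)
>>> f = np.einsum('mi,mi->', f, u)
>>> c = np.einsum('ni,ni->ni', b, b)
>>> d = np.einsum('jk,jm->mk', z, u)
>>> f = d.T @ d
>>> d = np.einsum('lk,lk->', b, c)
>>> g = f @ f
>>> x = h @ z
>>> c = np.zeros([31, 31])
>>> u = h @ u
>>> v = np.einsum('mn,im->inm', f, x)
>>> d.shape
()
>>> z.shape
(5, 19)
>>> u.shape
(5, 5)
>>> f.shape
(19, 19)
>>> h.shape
(5, 5)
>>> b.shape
(11, 31)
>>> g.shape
(19, 19)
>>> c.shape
(31, 31)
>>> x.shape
(5, 19)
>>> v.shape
(5, 19, 19)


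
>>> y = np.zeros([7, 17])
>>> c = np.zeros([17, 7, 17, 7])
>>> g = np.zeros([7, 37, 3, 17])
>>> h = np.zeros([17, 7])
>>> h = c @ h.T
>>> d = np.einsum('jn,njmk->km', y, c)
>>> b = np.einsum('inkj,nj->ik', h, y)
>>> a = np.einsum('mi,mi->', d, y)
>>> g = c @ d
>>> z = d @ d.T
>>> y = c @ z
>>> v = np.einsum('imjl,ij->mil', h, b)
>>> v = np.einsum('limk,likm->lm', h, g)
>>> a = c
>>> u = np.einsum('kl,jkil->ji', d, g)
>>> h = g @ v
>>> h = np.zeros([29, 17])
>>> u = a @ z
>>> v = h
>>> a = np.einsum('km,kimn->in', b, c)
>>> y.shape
(17, 7, 17, 7)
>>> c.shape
(17, 7, 17, 7)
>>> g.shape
(17, 7, 17, 17)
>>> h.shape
(29, 17)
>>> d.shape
(7, 17)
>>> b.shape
(17, 17)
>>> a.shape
(7, 7)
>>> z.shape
(7, 7)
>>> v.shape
(29, 17)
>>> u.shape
(17, 7, 17, 7)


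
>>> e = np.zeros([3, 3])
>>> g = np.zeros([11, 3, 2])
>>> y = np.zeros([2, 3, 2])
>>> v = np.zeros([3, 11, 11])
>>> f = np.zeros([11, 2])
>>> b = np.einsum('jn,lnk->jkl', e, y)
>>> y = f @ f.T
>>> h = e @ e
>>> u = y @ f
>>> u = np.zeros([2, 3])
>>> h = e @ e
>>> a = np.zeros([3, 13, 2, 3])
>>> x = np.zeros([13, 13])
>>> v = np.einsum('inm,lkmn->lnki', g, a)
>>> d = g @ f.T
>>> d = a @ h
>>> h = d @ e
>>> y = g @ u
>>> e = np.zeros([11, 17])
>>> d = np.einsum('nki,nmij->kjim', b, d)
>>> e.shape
(11, 17)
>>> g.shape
(11, 3, 2)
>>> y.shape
(11, 3, 3)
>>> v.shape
(3, 3, 13, 11)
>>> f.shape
(11, 2)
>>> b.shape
(3, 2, 2)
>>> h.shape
(3, 13, 2, 3)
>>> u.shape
(2, 3)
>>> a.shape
(3, 13, 2, 3)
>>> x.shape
(13, 13)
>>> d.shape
(2, 3, 2, 13)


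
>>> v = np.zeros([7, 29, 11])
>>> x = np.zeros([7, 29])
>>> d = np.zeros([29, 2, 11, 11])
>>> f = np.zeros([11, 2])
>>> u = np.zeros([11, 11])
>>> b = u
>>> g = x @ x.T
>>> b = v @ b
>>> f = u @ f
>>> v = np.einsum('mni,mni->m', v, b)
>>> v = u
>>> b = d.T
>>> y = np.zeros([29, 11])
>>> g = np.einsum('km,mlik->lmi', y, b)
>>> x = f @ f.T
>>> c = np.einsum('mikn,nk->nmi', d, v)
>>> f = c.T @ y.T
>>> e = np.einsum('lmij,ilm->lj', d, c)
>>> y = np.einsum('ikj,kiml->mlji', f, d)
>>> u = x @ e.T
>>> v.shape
(11, 11)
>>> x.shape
(11, 11)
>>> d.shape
(29, 2, 11, 11)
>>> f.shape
(2, 29, 29)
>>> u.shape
(11, 29)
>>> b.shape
(11, 11, 2, 29)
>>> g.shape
(11, 11, 2)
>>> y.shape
(11, 11, 29, 2)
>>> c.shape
(11, 29, 2)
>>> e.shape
(29, 11)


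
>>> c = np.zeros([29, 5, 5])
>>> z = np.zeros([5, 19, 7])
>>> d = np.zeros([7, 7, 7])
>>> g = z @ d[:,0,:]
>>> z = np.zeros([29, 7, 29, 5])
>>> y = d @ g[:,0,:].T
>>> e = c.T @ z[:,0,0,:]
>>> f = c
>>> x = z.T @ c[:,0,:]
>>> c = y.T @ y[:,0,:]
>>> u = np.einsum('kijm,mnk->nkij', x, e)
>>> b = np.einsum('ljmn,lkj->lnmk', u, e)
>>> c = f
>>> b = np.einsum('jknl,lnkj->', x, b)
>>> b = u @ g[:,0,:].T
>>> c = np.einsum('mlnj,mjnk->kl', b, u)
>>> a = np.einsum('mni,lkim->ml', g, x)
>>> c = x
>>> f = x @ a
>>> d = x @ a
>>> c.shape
(5, 29, 7, 5)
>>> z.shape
(29, 7, 29, 5)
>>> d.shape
(5, 29, 7, 5)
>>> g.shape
(5, 19, 7)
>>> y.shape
(7, 7, 5)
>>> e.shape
(5, 5, 5)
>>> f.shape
(5, 29, 7, 5)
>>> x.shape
(5, 29, 7, 5)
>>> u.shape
(5, 5, 29, 7)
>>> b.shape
(5, 5, 29, 5)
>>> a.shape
(5, 5)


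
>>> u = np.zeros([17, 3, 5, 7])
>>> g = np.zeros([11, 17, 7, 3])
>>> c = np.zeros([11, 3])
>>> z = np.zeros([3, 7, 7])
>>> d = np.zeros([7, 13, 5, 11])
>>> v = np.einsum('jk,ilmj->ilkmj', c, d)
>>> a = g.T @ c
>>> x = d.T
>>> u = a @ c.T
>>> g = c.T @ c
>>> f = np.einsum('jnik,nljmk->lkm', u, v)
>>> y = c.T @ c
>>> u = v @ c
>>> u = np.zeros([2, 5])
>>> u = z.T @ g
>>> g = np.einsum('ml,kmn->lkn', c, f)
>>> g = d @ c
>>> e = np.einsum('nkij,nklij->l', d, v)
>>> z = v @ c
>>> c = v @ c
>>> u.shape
(7, 7, 3)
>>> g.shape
(7, 13, 5, 3)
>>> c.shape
(7, 13, 3, 5, 3)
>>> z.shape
(7, 13, 3, 5, 3)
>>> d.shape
(7, 13, 5, 11)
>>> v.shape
(7, 13, 3, 5, 11)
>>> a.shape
(3, 7, 17, 3)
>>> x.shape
(11, 5, 13, 7)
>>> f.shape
(13, 11, 5)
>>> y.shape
(3, 3)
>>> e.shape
(3,)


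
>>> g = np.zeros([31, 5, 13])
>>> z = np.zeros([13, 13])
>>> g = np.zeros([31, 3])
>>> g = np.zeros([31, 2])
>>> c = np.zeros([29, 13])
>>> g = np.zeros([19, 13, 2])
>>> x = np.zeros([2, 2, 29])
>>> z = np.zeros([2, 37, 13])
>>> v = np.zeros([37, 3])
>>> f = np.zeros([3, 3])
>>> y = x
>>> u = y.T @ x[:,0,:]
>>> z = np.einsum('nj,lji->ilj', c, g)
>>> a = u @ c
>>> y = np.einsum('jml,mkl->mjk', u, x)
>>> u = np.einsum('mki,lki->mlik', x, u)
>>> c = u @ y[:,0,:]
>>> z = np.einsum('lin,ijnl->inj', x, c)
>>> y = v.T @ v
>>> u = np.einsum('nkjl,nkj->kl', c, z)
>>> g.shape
(19, 13, 2)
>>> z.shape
(2, 29, 29)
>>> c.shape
(2, 29, 29, 2)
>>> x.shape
(2, 2, 29)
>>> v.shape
(37, 3)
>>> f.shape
(3, 3)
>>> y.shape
(3, 3)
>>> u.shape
(29, 2)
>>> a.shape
(29, 2, 13)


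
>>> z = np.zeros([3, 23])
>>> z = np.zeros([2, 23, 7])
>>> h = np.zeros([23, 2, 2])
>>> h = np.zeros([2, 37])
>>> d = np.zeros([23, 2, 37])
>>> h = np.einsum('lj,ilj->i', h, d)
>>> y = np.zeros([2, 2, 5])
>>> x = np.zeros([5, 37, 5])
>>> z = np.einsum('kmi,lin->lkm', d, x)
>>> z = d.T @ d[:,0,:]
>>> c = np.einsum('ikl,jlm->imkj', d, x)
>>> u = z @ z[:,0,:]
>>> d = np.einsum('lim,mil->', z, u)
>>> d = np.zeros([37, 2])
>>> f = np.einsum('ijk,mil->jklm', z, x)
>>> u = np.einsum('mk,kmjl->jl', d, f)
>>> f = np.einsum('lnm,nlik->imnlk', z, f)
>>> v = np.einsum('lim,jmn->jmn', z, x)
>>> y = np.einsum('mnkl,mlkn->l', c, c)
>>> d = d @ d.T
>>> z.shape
(37, 2, 37)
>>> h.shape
(23,)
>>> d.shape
(37, 37)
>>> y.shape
(5,)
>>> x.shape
(5, 37, 5)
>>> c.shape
(23, 5, 2, 5)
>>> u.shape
(5, 5)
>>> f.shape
(5, 37, 2, 37, 5)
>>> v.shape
(5, 37, 5)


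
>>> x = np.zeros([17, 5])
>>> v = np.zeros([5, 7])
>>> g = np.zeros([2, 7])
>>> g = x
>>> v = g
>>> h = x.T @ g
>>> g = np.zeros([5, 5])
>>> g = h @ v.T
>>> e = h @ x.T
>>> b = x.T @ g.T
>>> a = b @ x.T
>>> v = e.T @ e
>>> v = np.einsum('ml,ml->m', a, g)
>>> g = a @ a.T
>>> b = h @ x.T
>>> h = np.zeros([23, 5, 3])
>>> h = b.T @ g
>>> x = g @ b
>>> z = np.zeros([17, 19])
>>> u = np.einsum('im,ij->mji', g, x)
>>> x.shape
(5, 17)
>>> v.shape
(5,)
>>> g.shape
(5, 5)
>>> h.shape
(17, 5)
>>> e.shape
(5, 17)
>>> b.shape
(5, 17)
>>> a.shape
(5, 17)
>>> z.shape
(17, 19)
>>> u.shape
(5, 17, 5)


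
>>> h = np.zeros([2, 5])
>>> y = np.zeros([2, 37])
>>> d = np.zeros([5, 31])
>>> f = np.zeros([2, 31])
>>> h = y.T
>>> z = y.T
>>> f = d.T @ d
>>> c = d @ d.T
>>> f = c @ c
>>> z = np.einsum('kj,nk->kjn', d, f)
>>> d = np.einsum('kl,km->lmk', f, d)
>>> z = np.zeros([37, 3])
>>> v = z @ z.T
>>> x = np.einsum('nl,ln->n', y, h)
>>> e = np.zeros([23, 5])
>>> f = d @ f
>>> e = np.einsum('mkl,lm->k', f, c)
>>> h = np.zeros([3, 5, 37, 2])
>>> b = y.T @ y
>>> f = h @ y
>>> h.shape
(3, 5, 37, 2)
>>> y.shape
(2, 37)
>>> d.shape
(5, 31, 5)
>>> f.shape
(3, 5, 37, 37)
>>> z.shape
(37, 3)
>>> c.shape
(5, 5)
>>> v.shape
(37, 37)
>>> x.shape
(2,)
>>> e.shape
(31,)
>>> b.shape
(37, 37)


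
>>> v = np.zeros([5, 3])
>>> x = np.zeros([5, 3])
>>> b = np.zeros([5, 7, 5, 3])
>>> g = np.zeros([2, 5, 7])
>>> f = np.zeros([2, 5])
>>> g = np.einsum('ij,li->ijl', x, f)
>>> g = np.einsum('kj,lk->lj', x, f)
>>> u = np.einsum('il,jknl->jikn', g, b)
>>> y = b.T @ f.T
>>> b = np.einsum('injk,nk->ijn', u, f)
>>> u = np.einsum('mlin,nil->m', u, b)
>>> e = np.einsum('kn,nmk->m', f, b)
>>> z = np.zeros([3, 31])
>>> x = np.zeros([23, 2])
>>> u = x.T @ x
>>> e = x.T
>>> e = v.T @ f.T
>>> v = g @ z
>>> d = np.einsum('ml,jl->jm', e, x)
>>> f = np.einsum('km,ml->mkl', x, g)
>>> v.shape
(2, 31)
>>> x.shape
(23, 2)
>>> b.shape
(5, 7, 2)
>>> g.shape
(2, 3)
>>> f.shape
(2, 23, 3)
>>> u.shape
(2, 2)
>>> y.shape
(3, 5, 7, 2)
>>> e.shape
(3, 2)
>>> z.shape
(3, 31)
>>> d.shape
(23, 3)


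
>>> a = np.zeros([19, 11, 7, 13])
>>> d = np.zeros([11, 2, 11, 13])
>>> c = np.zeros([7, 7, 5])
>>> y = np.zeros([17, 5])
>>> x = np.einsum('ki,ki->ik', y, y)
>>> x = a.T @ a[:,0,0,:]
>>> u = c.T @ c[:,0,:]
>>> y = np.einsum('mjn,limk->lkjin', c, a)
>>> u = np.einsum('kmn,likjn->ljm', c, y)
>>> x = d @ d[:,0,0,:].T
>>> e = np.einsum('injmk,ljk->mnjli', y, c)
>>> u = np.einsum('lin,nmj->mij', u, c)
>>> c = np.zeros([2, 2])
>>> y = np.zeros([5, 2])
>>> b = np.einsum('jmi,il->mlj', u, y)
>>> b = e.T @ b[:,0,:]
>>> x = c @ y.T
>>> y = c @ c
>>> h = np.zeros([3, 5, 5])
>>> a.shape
(19, 11, 7, 13)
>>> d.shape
(11, 2, 11, 13)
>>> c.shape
(2, 2)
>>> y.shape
(2, 2)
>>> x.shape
(2, 5)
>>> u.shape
(7, 11, 5)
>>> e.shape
(11, 13, 7, 7, 19)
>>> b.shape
(19, 7, 7, 13, 7)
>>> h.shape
(3, 5, 5)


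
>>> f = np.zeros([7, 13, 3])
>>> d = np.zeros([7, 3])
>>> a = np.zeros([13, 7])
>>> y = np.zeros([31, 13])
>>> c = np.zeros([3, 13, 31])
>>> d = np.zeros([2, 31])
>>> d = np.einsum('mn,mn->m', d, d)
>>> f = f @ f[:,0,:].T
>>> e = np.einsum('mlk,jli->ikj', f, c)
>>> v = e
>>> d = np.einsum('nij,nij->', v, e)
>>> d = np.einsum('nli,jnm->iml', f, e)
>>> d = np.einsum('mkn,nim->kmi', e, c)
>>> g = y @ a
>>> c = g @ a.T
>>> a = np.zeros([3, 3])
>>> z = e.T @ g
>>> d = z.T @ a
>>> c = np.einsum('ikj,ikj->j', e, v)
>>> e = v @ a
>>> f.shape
(7, 13, 7)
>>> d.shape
(7, 7, 3)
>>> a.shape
(3, 3)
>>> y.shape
(31, 13)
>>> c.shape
(3,)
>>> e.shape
(31, 7, 3)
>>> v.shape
(31, 7, 3)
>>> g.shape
(31, 7)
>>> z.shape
(3, 7, 7)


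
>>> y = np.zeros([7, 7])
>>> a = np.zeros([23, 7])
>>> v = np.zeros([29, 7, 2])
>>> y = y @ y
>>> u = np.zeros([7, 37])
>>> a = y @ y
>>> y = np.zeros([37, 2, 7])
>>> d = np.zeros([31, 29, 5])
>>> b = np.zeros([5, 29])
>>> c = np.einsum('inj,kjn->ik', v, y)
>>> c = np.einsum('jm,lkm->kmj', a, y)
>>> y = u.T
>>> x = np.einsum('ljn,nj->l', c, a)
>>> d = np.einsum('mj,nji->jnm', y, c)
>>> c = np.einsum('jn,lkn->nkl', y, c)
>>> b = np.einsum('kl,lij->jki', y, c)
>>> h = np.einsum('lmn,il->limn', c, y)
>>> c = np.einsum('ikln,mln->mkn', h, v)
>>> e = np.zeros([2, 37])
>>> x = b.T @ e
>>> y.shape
(37, 7)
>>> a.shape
(7, 7)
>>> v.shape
(29, 7, 2)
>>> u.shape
(7, 37)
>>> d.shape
(7, 2, 37)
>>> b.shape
(2, 37, 7)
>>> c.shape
(29, 37, 2)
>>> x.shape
(7, 37, 37)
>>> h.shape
(7, 37, 7, 2)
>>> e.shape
(2, 37)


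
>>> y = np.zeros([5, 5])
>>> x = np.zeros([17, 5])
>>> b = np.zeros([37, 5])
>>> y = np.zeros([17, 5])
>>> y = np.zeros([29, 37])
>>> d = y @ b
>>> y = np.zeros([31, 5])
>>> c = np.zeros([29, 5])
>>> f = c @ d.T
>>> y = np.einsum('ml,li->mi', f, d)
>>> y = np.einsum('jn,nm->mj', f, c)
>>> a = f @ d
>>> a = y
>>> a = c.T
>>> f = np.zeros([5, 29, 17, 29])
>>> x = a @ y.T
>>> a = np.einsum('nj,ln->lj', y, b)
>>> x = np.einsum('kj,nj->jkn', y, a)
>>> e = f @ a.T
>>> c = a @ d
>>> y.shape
(5, 29)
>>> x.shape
(29, 5, 37)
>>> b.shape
(37, 5)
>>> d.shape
(29, 5)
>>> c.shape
(37, 5)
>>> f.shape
(5, 29, 17, 29)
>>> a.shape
(37, 29)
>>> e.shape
(5, 29, 17, 37)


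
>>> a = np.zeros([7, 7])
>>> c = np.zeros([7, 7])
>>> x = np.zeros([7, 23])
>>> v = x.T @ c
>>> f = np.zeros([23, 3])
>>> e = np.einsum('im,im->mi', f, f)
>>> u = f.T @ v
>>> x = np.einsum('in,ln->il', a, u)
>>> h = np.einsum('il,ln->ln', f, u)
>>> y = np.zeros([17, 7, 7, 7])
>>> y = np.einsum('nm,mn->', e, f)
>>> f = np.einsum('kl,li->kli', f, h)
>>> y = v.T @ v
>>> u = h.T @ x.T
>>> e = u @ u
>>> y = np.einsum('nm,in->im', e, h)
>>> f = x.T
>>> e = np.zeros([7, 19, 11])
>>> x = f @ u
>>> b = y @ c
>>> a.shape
(7, 7)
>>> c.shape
(7, 7)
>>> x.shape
(3, 7)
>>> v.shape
(23, 7)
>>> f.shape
(3, 7)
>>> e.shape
(7, 19, 11)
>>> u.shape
(7, 7)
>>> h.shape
(3, 7)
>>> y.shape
(3, 7)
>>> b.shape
(3, 7)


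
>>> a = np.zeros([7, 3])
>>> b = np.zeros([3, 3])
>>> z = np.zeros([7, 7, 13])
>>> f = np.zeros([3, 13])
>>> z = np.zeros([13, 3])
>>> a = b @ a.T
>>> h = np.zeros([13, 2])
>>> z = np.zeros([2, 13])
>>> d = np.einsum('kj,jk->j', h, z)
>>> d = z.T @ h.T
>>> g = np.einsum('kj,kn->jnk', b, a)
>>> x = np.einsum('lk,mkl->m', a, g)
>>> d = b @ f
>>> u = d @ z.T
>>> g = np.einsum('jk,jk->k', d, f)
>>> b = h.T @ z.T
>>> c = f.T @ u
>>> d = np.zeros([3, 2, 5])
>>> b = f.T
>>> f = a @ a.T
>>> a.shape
(3, 7)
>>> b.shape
(13, 3)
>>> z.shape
(2, 13)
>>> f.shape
(3, 3)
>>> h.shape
(13, 2)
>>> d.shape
(3, 2, 5)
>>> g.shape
(13,)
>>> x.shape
(3,)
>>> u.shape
(3, 2)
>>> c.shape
(13, 2)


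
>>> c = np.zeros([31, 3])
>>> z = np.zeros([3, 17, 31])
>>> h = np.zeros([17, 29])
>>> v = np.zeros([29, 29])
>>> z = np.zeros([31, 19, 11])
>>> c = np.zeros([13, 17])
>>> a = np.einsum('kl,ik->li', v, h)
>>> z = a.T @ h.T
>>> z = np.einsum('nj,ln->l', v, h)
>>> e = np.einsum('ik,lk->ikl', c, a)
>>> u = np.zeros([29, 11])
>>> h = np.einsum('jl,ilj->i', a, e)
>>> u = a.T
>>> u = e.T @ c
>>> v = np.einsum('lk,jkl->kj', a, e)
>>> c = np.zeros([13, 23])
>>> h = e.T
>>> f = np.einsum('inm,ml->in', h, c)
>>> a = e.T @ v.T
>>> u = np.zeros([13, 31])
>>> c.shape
(13, 23)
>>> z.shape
(17,)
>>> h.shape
(29, 17, 13)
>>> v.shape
(17, 13)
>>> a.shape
(29, 17, 17)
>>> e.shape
(13, 17, 29)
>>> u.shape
(13, 31)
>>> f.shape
(29, 17)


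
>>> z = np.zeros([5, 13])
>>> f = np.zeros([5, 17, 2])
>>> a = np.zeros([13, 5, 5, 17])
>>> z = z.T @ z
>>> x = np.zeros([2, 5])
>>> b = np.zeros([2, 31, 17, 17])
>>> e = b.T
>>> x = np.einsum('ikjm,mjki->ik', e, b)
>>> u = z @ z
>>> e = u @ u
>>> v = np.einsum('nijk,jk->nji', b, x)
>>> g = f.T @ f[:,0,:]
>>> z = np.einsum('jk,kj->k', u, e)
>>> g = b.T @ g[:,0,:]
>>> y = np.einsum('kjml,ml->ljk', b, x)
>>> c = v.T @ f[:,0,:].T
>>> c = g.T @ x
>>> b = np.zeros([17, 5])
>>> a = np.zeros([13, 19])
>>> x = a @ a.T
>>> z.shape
(13,)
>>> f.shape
(5, 17, 2)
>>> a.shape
(13, 19)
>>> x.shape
(13, 13)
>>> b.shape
(17, 5)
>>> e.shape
(13, 13)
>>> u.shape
(13, 13)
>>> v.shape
(2, 17, 31)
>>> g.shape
(17, 17, 31, 2)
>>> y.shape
(17, 31, 2)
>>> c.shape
(2, 31, 17, 17)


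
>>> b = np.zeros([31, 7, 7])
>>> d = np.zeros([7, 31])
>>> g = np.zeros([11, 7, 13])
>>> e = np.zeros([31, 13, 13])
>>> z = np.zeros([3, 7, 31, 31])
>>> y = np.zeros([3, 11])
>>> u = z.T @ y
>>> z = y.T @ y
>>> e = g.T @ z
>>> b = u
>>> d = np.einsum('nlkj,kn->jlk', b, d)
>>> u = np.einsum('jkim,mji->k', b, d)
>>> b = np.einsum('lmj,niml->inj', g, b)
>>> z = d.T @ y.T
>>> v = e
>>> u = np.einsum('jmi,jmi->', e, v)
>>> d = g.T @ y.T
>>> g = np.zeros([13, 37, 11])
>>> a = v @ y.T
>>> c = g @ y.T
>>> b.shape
(31, 31, 13)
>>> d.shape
(13, 7, 3)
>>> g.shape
(13, 37, 11)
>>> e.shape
(13, 7, 11)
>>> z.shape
(7, 31, 3)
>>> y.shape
(3, 11)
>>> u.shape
()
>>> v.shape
(13, 7, 11)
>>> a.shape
(13, 7, 3)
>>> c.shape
(13, 37, 3)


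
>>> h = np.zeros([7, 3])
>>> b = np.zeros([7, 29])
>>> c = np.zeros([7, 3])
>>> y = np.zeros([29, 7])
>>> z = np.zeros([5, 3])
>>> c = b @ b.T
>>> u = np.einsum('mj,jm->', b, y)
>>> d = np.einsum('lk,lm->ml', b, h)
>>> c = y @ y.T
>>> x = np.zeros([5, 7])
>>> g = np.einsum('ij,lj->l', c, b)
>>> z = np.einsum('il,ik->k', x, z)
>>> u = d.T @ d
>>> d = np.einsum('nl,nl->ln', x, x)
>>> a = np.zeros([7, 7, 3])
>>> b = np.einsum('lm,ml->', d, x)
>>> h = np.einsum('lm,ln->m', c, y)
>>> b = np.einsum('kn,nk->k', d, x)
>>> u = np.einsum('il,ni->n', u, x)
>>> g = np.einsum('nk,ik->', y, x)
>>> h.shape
(29,)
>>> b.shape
(7,)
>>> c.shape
(29, 29)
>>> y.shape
(29, 7)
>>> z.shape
(3,)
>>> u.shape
(5,)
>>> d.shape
(7, 5)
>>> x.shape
(5, 7)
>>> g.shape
()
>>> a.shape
(7, 7, 3)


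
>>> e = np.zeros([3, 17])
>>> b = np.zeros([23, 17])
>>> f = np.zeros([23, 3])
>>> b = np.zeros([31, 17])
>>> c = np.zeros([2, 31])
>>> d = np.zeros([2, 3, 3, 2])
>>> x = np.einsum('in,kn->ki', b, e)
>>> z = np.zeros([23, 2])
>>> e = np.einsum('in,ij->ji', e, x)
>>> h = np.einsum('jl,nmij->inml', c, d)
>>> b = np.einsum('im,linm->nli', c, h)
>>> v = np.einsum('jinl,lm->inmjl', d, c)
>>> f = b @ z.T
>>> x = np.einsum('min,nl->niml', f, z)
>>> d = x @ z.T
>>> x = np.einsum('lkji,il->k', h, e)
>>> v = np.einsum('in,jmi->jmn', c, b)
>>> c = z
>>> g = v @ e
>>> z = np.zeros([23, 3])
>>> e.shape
(31, 3)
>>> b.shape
(3, 3, 2)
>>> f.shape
(3, 3, 23)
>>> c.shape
(23, 2)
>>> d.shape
(23, 3, 3, 23)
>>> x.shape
(2,)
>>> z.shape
(23, 3)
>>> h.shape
(3, 2, 3, 31)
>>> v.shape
(3, 3, 31)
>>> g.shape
(3, 3, 3)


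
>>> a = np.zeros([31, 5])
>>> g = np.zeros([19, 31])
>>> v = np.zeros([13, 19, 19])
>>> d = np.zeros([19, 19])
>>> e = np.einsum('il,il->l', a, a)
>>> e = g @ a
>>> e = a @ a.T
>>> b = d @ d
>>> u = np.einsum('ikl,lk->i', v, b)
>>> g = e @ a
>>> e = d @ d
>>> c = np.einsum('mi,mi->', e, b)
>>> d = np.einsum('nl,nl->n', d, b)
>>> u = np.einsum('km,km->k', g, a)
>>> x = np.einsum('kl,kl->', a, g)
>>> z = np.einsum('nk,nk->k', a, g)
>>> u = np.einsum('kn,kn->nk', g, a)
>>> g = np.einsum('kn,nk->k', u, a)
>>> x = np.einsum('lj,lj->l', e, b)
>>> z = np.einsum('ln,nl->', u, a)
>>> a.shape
(31, 5)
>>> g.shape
(5,)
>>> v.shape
(13, 19, 19)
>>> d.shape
(19,)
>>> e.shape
(19, 19)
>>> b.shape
(19, 19)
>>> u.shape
(5, 31)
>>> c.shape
()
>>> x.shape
(19,)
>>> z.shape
()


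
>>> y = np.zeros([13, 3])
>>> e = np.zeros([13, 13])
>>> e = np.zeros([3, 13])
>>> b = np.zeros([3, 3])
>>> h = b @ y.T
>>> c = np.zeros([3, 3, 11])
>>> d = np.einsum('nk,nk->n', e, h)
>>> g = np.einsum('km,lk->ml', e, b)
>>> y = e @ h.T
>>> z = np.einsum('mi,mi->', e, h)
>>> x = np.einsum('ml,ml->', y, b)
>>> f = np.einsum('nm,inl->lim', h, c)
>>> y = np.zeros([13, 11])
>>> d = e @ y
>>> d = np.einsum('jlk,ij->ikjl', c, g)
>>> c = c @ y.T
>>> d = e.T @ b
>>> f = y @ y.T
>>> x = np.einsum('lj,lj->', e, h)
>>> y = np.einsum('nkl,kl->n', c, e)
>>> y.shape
(3,)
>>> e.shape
(3, 13)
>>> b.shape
(3, 3)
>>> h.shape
(3, 13)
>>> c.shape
(3, 3, 13)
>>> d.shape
(13, 3)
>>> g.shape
(13, 3)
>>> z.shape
()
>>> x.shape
()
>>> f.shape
(13, 13)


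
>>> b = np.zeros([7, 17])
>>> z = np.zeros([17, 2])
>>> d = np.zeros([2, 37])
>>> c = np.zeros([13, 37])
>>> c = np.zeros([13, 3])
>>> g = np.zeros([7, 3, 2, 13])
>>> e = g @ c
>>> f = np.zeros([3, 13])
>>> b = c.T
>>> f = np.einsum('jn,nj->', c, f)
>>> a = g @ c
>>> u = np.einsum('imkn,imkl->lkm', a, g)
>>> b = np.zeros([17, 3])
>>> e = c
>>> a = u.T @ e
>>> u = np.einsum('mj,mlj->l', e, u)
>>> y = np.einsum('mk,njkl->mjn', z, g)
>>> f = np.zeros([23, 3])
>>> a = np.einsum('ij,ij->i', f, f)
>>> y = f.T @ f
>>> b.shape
(17, 3)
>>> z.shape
(17, 2)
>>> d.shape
(2, 37)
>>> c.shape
(13, 3)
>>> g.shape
(7, 3, 2, 13)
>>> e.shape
(13, 3)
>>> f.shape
(23, 3)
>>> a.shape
(23,)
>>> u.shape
(2,)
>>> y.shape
(3, 3)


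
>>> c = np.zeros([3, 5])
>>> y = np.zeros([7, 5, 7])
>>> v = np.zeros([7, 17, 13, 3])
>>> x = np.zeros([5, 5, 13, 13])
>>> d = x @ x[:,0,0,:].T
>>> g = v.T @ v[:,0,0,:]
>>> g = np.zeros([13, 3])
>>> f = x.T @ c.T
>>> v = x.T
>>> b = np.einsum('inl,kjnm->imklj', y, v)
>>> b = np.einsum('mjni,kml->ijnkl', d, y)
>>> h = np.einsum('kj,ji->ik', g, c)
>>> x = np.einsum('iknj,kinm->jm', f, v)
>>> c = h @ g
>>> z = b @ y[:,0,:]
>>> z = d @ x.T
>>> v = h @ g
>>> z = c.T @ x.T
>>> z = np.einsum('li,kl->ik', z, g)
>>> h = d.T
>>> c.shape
(5, 3)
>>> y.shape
(7, 5, 7)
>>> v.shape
(5, 3)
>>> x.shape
(3, 5)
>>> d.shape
(5, 5, 13, 5)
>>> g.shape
(13, 3)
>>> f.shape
(13, 13, 5, 3)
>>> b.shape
(5, 5, 13, 7, 7)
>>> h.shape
(5, 13, 5, 5)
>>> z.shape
(3, 13)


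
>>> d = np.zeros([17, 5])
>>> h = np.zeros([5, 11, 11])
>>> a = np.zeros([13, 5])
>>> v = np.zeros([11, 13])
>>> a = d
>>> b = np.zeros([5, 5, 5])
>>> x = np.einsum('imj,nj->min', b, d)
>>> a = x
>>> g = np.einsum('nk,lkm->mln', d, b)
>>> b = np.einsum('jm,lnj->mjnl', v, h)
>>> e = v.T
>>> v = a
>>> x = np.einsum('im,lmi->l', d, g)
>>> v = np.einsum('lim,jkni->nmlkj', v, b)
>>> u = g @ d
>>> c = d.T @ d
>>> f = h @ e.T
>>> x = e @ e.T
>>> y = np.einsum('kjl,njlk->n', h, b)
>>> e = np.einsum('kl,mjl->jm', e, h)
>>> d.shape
(17, 5)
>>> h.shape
(5, 11, 11)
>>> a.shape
(5, 5, 17)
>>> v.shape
(11, 17, 5, 11, 13)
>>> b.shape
(13, 11, 11, 5)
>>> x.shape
(13, 13)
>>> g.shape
(5, 5, 17)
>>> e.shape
(11, 5)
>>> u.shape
(5, 5, 5)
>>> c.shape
(5, 5)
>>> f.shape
(5, 11, 13)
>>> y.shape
(13,)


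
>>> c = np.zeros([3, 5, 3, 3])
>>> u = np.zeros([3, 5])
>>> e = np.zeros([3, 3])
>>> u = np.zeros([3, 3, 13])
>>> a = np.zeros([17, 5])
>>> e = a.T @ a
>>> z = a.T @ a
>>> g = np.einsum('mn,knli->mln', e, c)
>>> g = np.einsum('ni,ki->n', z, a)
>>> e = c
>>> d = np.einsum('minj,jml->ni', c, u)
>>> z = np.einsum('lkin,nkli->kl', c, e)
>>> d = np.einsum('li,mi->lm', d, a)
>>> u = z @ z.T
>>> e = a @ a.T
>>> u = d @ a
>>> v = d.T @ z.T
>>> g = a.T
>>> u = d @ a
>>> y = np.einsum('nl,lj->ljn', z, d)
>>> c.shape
(3, 5, 3, 3)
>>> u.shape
(3, 5)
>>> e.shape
(17, 17)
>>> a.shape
(17, 5)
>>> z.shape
(5, 3)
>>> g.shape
(5, 17)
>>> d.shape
(3, 17)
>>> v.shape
(17, 5)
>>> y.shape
(3, 17, 5)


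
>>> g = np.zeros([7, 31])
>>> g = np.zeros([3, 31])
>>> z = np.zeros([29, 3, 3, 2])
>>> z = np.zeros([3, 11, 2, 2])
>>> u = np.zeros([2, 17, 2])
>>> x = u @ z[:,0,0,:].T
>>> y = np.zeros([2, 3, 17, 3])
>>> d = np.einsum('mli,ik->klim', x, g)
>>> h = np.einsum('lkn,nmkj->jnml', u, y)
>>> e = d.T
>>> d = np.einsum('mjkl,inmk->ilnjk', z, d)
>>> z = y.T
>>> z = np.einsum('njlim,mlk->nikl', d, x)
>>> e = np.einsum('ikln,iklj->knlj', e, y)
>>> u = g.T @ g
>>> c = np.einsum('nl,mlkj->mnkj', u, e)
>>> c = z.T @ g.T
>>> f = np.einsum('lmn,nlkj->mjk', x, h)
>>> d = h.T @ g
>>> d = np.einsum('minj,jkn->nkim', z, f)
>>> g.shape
(3, 31)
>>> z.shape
(31, 11, 3, 17)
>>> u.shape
(31, 31)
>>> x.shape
(2, 17, 3)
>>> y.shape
(2, 3, 17, 3)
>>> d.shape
(3, 2, 11, 31)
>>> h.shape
(3, 2, 3, 2)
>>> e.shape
(3, 31, 17, 3)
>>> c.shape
(17, 3, 11, 3)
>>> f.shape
(17, 2, 3)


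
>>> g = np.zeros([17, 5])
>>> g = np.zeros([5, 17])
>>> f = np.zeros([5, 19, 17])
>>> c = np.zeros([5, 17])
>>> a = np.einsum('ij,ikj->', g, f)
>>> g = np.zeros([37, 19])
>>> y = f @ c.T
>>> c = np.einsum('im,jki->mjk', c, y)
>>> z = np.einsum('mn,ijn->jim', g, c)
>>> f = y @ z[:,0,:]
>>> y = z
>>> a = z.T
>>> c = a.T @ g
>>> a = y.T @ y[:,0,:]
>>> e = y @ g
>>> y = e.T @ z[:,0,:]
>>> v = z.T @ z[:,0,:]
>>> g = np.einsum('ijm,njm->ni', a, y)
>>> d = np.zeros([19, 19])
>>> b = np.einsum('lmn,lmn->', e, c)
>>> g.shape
(19, 37)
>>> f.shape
(5, 19, 37)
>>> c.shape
(5, 17, 19)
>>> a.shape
(37, 17, 37)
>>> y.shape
(19, 17, 37)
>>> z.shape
(5, 17, 37)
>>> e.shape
(5, 17, 19)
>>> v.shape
(37, 17, 37)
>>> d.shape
(19, 19)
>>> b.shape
()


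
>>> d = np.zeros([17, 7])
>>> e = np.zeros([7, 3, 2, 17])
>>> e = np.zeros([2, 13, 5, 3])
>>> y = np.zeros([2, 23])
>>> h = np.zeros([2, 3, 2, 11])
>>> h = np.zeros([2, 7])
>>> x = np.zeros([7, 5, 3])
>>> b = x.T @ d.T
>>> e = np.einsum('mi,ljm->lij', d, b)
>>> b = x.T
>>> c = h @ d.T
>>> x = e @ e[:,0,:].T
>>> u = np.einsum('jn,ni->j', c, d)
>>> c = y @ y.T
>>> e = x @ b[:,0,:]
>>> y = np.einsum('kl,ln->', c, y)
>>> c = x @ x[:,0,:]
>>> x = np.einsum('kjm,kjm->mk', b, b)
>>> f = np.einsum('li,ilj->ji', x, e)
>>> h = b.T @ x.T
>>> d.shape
(17, 7)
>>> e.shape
(3, 7, 7)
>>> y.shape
()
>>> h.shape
(7, 5, 7)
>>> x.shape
(7, 3)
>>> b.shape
(3, 5, 7)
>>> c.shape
(3, 7, 3)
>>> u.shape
(2,)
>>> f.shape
(7, 3)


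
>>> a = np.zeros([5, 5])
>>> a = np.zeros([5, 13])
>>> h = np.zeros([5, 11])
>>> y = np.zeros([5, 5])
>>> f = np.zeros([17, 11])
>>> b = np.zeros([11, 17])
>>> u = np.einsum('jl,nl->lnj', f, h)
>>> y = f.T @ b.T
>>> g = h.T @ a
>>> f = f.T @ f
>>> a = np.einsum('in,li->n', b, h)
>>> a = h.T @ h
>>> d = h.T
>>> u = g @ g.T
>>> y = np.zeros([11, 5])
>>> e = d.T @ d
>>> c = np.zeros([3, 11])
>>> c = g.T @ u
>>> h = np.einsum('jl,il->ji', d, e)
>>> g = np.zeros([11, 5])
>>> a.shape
(11, 11)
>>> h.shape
(11, 5)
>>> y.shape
(11, 5)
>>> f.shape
(11, 11)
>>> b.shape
(11, 17)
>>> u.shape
(11, 11)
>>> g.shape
(11, 5)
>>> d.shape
(11, 5)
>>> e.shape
(5, 5)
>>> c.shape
(13, 11)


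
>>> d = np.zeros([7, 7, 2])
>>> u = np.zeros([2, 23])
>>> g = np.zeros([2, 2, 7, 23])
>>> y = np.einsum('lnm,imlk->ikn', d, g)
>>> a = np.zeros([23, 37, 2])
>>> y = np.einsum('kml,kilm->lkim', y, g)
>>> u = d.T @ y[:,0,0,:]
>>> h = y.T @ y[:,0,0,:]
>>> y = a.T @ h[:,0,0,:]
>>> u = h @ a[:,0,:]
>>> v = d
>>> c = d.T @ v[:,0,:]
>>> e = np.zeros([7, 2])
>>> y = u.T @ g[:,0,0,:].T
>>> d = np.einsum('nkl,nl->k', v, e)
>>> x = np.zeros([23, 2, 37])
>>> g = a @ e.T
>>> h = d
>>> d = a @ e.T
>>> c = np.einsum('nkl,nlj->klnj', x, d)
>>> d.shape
(23, 37, 7)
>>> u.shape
(23, 2, 2, 2)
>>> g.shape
(23, 37, 7)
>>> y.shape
(2, 2, 2, 2)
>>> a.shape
(23, 37, 2)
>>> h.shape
(7,)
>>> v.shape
(7, 7, 2)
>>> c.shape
(2, 37, 23, 7)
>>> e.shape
(7, 2)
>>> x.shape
(23, 2, 37)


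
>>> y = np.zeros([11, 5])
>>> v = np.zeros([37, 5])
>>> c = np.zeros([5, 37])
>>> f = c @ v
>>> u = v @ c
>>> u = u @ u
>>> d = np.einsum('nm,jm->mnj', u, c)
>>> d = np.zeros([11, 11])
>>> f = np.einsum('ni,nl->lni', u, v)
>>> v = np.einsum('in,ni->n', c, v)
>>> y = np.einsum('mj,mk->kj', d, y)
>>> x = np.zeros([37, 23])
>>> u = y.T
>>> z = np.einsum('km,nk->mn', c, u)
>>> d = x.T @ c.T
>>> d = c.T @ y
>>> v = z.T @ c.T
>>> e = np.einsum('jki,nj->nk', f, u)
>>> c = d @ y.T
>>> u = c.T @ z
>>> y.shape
(5, 11)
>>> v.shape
(11, 5)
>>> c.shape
(37, 5)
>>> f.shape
(5, 37, 37)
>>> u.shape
(5, 11)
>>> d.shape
(37, 11)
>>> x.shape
(37, 23)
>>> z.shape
(37, 11)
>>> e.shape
(11, 37)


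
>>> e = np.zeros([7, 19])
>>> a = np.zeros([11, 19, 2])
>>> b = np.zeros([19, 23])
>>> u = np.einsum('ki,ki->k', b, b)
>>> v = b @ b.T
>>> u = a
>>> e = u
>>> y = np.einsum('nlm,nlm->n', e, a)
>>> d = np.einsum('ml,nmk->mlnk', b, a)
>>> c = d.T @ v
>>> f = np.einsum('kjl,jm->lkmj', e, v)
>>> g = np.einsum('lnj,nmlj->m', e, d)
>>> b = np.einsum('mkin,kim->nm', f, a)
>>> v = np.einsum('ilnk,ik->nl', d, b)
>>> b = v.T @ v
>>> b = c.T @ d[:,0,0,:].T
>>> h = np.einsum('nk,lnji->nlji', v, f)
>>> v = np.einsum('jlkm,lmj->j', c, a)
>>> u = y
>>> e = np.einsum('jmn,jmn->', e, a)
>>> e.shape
()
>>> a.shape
(11, 19, 2)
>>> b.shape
(19, 23, 11, 19)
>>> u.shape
(11,)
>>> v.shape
(2,)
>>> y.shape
(11,)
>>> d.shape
(19, 23, 11, 2)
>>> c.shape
(2, 11, 23, 19)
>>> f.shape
(2, 11, 19, 19)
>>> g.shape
(23,)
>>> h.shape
(11, 2, 19, 19)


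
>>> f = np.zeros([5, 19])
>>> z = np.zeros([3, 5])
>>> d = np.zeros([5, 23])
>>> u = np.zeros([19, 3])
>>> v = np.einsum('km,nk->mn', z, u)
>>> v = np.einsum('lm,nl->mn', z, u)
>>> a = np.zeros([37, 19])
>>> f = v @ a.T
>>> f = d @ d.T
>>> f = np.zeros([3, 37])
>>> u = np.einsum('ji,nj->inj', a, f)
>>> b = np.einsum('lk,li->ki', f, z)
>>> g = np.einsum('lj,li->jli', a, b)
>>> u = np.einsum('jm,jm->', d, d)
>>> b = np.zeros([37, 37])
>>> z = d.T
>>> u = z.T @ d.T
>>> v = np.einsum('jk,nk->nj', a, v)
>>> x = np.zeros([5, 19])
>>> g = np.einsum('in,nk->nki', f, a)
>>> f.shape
(3, 37)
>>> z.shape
(23, 5)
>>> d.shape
(5, 23)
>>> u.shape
(5, 5)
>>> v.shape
(5, 37)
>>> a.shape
(37, 19)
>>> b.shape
(37, 37)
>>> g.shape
(37, 19, 3)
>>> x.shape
(5, 19)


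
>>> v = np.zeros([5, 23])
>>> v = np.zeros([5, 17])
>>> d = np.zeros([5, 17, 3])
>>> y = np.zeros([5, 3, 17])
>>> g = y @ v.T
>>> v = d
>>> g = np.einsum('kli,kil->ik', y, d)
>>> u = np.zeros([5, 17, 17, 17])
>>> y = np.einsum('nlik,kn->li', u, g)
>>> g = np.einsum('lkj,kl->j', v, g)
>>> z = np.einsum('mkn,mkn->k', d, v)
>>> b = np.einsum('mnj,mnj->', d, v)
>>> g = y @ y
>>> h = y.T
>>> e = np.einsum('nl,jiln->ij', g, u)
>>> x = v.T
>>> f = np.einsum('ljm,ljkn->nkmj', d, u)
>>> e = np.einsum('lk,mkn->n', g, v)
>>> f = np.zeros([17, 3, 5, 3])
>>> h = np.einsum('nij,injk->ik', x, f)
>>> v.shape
(5, 17, 3)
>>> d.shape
(5, 17, 3)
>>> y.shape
(17, 17)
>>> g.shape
(17, 17)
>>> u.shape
(5, 17, 17, 17)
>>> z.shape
(17,)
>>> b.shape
()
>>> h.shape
(17, 3)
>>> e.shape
(3,)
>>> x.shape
(3, 17, 5)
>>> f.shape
(17, 3, 5, 3)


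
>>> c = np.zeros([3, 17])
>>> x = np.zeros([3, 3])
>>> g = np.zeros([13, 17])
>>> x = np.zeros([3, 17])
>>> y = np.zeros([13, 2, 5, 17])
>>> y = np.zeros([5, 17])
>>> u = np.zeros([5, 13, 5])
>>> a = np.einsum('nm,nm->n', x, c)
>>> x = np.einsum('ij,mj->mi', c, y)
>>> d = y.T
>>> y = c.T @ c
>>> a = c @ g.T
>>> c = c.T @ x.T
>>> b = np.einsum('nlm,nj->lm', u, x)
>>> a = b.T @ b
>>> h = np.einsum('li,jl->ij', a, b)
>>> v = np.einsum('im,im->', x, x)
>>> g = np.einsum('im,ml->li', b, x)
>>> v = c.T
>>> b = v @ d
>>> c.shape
(17, 5)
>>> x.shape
(5, 3)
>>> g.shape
(3, 13)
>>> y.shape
(17, 17)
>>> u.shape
(5, 13, 5)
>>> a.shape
(5, 5)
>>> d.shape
(17, 5)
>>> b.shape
(5, 5)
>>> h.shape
(5, 13)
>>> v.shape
(5, 17)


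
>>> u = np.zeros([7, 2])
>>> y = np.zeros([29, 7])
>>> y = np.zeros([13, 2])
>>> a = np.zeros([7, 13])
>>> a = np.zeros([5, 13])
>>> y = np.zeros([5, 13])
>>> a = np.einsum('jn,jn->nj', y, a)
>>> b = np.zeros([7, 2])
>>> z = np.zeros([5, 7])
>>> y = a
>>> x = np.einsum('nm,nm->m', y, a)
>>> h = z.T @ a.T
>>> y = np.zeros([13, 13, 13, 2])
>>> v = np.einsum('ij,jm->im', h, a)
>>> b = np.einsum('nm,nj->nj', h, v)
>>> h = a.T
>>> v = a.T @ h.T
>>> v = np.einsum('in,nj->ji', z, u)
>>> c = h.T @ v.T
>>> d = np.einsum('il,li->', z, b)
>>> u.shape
(7, 2)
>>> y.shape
(13, 13, 13, 2)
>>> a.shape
(13, 5)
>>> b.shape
(7, 5)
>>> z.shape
(5, 7)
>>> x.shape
(5,)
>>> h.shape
(5, 13)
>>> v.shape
(2, 5)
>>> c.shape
(13, 2)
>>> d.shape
()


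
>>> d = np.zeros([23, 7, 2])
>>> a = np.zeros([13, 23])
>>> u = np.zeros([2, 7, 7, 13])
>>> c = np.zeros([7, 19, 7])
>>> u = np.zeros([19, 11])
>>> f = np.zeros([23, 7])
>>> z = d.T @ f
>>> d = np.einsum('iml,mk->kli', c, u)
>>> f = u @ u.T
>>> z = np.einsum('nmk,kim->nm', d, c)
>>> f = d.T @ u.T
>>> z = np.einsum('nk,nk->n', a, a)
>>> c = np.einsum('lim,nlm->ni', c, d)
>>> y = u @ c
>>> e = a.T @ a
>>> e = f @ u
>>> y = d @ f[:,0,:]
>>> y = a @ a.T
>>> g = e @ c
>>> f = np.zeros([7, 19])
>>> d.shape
(11, 7, 7)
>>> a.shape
(13, 23)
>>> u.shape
(19, 11)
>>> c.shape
(11, 19)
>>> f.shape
(7, 19)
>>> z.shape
(13,)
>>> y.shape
(13, 13)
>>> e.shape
(7, 7, 11)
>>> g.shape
(7, 7, 19)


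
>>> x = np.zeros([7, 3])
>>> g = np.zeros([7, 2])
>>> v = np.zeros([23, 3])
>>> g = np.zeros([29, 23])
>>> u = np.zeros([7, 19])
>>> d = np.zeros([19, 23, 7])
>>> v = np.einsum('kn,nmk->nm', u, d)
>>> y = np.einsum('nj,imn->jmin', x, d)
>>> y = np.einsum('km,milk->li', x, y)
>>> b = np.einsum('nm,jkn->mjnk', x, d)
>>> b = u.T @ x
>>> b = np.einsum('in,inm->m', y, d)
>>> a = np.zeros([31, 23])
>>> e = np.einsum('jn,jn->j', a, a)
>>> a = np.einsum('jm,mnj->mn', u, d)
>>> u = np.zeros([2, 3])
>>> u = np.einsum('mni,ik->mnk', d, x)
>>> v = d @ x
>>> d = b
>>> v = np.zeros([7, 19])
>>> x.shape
(7, 3)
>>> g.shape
(29, 23)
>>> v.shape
(7, 19)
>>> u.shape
(19, 23, 3)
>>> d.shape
(7,)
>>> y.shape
(19, 23)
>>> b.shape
(7,)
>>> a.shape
(19, 23)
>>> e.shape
(31,)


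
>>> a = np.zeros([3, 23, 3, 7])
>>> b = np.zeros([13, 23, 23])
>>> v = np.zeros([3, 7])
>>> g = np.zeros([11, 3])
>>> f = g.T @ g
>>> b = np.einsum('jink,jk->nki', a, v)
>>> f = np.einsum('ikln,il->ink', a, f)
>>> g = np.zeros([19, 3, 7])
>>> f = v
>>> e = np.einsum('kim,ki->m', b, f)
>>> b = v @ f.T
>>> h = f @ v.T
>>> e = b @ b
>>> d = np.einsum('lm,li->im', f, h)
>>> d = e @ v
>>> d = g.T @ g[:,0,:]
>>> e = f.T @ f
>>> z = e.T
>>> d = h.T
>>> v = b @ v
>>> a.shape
(3, 23, 3, 7)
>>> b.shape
(3, 3)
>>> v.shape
(3, 7)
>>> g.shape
(19, 3, 7)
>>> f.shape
(3, 7)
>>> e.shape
(7, 7)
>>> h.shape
(3, 3)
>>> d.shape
(3, 3)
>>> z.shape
(7, 7)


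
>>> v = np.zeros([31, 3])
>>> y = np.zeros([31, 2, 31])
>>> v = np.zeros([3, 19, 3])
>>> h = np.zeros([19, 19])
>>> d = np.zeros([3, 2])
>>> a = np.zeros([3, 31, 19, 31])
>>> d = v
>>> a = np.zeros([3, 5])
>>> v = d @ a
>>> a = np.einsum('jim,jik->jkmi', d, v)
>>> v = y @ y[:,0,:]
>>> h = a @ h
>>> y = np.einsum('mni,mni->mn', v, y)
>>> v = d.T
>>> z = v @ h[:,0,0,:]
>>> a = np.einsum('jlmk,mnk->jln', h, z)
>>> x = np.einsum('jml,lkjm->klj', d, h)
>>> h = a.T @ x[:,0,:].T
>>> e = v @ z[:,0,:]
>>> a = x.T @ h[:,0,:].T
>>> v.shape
(3, 19, 3)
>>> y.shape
(31, 2)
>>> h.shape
(19, 5, 5)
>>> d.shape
(3, 19, 3)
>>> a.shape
(3, 3, 19)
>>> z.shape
(3, 19, 19)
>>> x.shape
(5, 3, 3)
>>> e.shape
(3, 19, 19)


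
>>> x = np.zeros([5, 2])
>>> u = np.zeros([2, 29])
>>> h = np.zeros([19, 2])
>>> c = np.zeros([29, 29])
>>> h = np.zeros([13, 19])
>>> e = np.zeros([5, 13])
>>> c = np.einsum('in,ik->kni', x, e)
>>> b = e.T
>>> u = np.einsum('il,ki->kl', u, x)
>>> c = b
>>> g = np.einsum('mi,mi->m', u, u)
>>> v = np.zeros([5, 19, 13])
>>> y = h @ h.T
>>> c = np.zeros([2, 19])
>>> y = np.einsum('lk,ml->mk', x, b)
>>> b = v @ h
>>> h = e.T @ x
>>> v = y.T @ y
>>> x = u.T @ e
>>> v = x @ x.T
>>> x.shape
(29, 13)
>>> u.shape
(5, 29)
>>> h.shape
(13, 2)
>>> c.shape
(2, 19)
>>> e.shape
(5, 13)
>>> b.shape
(5, 19, 19)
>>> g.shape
(5,)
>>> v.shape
(29, 29)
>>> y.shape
(13, 2)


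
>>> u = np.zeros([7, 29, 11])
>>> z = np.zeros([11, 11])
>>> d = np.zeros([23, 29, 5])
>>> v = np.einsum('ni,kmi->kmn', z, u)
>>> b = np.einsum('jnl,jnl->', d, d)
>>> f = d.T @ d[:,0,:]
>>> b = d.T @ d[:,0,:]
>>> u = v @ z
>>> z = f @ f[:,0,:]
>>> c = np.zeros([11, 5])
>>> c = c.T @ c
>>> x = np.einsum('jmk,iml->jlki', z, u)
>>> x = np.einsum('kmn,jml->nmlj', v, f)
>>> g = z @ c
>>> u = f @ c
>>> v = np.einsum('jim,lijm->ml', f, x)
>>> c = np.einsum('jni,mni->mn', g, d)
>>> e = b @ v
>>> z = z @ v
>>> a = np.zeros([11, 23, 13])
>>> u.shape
(5, 29, 5)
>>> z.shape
(5, 29, 11)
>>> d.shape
(23, 29, 5)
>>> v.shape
(5, 11)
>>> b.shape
(5, 29, 5)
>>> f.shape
(5, 29, 5)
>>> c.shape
(23, 29)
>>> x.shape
(11, 29, 5, 5)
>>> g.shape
(5, 29, 5)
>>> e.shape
(5, 29, 11)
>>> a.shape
(11, 23, 13)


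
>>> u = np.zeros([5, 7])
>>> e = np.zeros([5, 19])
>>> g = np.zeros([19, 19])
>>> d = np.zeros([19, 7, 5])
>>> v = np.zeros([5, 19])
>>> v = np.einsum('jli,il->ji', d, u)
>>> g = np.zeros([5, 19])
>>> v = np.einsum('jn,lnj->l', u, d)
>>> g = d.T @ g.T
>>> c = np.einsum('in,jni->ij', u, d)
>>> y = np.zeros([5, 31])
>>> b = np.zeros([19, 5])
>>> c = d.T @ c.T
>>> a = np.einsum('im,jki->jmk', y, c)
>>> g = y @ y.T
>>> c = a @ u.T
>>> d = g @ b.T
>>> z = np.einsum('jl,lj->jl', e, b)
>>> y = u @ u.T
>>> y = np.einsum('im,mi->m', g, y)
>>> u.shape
(5, 7)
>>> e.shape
(5, 19)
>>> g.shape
(5, 5)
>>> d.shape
(5, 19)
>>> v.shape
(19,)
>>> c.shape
(5, 31, 5)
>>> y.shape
(5,)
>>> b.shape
(19, 5)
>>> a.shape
(5, 31, 7)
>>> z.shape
(5, 19)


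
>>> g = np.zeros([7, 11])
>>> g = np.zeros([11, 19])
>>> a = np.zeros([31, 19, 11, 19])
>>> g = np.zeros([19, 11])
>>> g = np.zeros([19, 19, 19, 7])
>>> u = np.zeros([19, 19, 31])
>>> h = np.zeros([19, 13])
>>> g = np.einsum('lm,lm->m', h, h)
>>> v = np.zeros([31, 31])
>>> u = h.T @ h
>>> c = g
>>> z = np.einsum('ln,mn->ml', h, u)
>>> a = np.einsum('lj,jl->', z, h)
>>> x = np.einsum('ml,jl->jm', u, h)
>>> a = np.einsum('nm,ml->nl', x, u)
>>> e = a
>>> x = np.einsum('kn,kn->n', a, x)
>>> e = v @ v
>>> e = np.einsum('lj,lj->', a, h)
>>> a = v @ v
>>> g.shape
(13,)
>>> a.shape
(31, 31)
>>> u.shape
(13, 13)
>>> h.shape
(19, 13)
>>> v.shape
(31, 31)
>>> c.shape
(13,)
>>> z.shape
(13, 19)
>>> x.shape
(13,)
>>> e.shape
()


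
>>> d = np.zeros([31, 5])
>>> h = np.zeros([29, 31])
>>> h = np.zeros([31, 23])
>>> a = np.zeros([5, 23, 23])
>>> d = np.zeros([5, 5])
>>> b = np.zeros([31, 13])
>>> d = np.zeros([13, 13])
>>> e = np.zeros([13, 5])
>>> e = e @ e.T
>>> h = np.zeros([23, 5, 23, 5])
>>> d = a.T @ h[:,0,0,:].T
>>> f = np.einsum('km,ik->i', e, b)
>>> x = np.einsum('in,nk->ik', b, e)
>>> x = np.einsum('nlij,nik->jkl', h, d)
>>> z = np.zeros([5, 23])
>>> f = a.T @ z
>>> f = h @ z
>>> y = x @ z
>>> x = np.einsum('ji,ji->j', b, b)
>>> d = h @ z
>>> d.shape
(23, 5, 23, 23)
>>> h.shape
(23, 5, 23, 5)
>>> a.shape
(5, 23, 23)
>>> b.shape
(31, 13)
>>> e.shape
(13, 13)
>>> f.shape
(23, 5, 23, 23)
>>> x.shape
(31,)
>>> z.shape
(5, 23)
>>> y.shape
(5, 23, 23)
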